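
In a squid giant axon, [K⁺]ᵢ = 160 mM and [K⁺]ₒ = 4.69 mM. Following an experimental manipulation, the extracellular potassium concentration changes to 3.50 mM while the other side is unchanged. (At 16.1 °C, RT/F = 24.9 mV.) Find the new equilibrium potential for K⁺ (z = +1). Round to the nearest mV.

After the shift: [K⁺]_out = 3.50, [K⁺]_in = 160 mM.
E_new = (24.9/1)·ln(3.50/160) = 24.90 · (-3.8224) = -95.18 mV

-95 mV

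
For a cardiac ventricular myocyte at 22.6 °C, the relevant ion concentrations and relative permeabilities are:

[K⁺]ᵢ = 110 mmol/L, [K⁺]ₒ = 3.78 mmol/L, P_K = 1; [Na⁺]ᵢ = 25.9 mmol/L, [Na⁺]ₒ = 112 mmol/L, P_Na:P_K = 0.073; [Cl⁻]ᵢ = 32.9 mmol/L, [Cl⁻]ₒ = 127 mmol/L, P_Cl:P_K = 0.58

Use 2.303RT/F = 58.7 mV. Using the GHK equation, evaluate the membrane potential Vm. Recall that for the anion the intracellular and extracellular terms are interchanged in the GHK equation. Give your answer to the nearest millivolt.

Vm = 58.7 · log₁₀[(Σ P·[cation]ₒ + Σ P·[anion]ᵢ) / (Σ P·[cation]ᵢ + Σ P·[anion]ₒ)]
Numerator = 1×3.78 + 0.073×112 + 0.58×32.9 = 31.04
Denominator = 1×110 + 0.073×25.9 + 0.58×127 = 185.6
Vm = 58.7 · log₁₀(0.16728) = 58.7 × (-0.7766) = -45.58 mV

-46 mV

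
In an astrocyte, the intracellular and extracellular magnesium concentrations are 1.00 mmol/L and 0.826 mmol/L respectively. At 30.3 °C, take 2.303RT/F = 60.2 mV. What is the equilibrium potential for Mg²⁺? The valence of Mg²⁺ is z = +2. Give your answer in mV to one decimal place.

-2.5 mV

E = (60.2/z) · log₁₀([Mg²⁺]_out/[Mg²⁺]_in) with z = +2.
= (60.2/2) · log₁₀(0.826/1.00) = 30.10 · log₁₀(0.826)
= 30.10 · (-0.0830) = -2.50 mV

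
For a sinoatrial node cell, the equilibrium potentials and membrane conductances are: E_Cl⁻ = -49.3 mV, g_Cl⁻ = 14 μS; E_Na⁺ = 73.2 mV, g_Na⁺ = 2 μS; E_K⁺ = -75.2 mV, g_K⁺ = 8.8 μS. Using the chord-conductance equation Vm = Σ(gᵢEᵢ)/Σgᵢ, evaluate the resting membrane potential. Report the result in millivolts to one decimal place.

-48.6 mV

Σ gᵢEᵢ = 14·(-49.3) + 2·(73.2) + 8.8·(-75.2) = -1205.56
Σ gᵢ = 14 + 2 + 8.8 = 24.8
Vm = -1205.56 / 24.8 = -48.61 mV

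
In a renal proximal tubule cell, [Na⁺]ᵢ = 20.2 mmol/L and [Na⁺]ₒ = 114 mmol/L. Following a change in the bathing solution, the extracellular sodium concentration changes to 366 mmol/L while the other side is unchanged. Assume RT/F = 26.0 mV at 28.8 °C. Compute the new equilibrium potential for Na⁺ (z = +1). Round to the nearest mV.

After the shift: [Na⁺]_out = 366, [Na⁺]_in = 20.2 mmol/L.
E_new = (26.0/1)·ln(366/20.2) = 26.00 · (2.8970) = 75.32 mV

75 mV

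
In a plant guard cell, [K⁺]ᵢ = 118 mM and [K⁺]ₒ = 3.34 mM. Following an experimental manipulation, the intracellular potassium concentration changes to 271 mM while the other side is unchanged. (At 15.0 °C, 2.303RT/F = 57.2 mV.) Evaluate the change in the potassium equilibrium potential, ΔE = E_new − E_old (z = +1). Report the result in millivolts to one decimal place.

-20.7 mV

E_old = (57.2/1)·log₁₀(3.34/118) = -88.55 mV
E_new = (57.2/1)·log₁₀(3.34/271) = -109.21 mV
ΔE = -109.21 − (-88.55) = -20.65 mV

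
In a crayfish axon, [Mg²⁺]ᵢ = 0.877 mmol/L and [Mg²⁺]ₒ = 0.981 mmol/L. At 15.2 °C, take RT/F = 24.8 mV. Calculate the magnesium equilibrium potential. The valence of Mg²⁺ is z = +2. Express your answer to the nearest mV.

1 mV

E = (24.8/z) · ln([Mg²⁺]_out/[Mg²⁺]_in) with z = +2.
= (24.8/2) · ln(0.981/0.877) = 12.40 · ln(1.119)
= 12.40 · (0.1121) = 1.39 mV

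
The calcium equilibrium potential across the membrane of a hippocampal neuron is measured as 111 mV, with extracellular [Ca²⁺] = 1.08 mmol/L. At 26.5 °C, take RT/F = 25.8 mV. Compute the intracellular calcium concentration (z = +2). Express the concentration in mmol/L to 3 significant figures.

Nernst: E = (25.8/2) · ln([out]/[in]), so ln([out]/[in]) = 111.0 × 2 / 25.8 = 8.6047.
[out]/[in] = e^(8.6047) = 5457.
[in] = 1.08 / 5457 = 0.0001979 mmol/L.

0.000198 mmol/L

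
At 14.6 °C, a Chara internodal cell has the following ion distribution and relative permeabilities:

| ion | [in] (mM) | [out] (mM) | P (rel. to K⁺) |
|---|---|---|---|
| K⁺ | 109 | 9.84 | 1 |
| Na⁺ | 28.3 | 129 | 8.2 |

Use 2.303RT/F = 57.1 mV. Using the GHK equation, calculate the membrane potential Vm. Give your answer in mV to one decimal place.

28.3 mV

Vm = 57.1 · log₁₀[(Σ P·[cation]ₒ + Σ P·[anion]ᵢ) / (Σ P·[cation]ᵢ + Σ P·[anion]ₒ)]
Numerator = 1×9.84 + 8.2×129 = 1068
Denominator = 1×109 + 8.2×28.3 = 341.1
Vm = 57.1 · log₁₀(3.1304) = 57.1 × (0.4956) = 28.30 mV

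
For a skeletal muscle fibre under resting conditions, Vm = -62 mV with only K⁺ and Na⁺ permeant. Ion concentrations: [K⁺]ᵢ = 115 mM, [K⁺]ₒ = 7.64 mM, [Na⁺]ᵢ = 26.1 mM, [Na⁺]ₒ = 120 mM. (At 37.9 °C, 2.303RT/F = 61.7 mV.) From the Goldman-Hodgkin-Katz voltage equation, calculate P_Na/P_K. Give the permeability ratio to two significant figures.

0.032

Let α = P_Na/P_K. GHK: Vm = 61.7·log₁₀[(Kₒ + α·Naₒ)/(Kᵢ + α·Naᵢ)].
10^(Vm/61.7) = 10^(-62.0/61.7) = 0.098887
So 0.098887·(Kᵢ + α·Naᵢ) = Kₒ + α·Naₒ → α = (0.098887·115.0 − 7.64) / (120.0 − 0.098887·26.1)
α = (11.37 − 7.64) / (120.0 − 2.581) = 3.732/117.4 = 0.03178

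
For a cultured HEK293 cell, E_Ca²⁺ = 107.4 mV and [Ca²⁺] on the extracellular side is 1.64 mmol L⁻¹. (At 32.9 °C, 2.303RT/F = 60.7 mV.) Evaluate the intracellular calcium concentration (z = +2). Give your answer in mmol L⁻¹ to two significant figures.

Nernst: E = (60.7/2) · log₁₀([out]/[in]), so log₁₀([out]/[in]) = 107.4 × 2 / 60.7 = 3.5387.
[out]/[in] = 10^(3.5387) = 3457.
[in] = 1.64 / 3457 = 0.0004744 mmol L⁻¹.

0.00047 mmol L⁻¹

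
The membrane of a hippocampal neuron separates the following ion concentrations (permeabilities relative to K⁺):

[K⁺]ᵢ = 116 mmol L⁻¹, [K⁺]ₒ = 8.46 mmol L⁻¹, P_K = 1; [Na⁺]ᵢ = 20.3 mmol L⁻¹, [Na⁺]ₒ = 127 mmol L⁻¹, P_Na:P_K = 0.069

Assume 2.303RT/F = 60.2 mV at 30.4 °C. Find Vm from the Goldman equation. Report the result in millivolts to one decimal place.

Vm = 60.2 · log₁₀[(Σ P·[cation]ₒ + Σ P·[anion]ᵢ) / (Σ P·[cation]ᵢ + Σ P·[anion]ₒ)]
Numerator = 1×8.46 + 0.069×127 = 17.22
Denominator = 1×116 + 0.069×20.3 = 117.4
Vm = 60.2 · log₁₀(0.1467) = 60.2 × (-0.8336) = -50.18 mV

-50.2 mV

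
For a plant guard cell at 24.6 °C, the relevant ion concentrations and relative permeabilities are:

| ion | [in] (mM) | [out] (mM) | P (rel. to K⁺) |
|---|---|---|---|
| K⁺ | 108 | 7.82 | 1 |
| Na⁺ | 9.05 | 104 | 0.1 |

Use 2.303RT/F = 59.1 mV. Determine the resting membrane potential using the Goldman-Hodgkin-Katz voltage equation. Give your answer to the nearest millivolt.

Vm = 59.1 · log₁₀[(Σ P·[cation]ₒ + Σ P·[anion]ᵢ) / (Σ P·[cation]ᵢ + Σ P·[anion]ₒ)]
Numerator = 1×7.82 + 0.1×104 = 18.22
Denominator = 1×108 + 0.1×9.05 = 108.9
Vm = 59.1 · log₁₀(0.1673) = 59.1 × (-0.7765) = -45.89 mV

-46 mV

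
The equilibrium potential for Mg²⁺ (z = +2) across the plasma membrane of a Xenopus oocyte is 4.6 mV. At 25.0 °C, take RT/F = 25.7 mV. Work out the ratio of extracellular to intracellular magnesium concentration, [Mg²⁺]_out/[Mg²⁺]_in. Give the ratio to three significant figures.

1.43

ln([out]/[in]) = E·z/(25.7) = 4.6 × 2 / 25.7 = 0.3580
[out]/[in] = e^(0.3580) = 1.43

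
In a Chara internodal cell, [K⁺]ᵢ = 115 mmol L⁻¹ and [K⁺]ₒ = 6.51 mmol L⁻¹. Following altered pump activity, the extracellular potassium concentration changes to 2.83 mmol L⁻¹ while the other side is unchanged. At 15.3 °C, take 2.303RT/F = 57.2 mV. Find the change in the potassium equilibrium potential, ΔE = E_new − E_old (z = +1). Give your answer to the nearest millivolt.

E_old = (57.2/1)·log₁₀(6.51/115) = -71.34 mV
E_new = (57.2/1)·log₁₀(2.83/115) = -92.03 mV
ΔE = -92.03 − (-71.34) = -20.69 mV

-21 mV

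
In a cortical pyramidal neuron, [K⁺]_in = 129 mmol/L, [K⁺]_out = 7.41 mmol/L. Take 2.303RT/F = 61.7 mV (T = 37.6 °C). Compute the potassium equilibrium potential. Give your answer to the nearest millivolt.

E = (61.7/z) · log₁₀([K⁺]_out/[K⁺]_in) with z = +1.
= (61.7/1) · log₁₀(7.41/129) = 61.70 · log₁₀(0.05744)
= 61.70 · (-1.2408) = -76.56 mV

-77 mV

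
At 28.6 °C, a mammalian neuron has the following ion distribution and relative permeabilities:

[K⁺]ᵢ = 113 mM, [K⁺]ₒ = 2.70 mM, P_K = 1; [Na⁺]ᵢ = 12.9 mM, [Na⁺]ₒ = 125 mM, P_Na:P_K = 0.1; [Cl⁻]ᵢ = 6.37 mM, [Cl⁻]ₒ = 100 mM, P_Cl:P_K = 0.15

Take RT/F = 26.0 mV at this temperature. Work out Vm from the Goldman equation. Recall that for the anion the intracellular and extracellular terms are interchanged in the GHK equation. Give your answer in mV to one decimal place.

Vm = 26.0 · ln[(Σ P·[cation]ₒ + Σ P·[anion]ᵢ) / (Σ P·[cation]ᵢ + Σ P·[anion]ₒ)]
Numerator = 1×2.70 + 0.1×125 + 0.15×6.37 = 16.16
Denominator = 1×113 + 0.1×12.9 + 0.15×100 = 129.3
Vm = 26.0 · ln(0.12496) = 26.0 × (-2.0798) = -54.07 mV

-54.1 mV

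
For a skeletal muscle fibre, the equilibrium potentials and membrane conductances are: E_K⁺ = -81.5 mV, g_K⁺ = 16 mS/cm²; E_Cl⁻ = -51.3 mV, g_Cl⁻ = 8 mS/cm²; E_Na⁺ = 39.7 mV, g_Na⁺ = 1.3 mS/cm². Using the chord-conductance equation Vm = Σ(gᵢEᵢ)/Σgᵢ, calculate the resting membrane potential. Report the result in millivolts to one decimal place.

-65.7 mV

Σ gᵢEᵢ = 16·(-81.5) + 8·(-51.3) + 1.3·(39.7) = -1662.79
Σ gᵢ = 16 + 8 + 1.3 = 25.3
Vm = -1662.79 / 25.3 = -65.72 mV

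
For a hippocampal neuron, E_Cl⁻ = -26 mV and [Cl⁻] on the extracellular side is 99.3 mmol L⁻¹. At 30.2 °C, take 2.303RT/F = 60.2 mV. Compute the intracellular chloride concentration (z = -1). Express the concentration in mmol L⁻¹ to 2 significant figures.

Nernst: E = (60.2/-1) · log₁₀([out]/[in]), so log₁₀([out]/[in]) = -26.0 × -1 / 60.2 = 0.4319.
[out]/[in] = 10^(0.4319) = 2.703.
[in] = 99.3 / 2.703 = 36.73 mmol L⁻¹.

37 mmol L⁻¹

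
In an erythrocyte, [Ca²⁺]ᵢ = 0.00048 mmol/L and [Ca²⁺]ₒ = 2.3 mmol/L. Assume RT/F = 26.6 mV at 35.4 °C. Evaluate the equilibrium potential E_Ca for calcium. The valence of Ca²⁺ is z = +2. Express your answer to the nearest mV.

E = (26.6/z) · ln([Ca²⁺]_out/[Ca²⁺]_in) with z = +2.
= (26.6/2) · ln(2.3/0.00048) = 13.30 · ln(4792)
= 13.30 · (8.4746) = 112.71 mV

113 mV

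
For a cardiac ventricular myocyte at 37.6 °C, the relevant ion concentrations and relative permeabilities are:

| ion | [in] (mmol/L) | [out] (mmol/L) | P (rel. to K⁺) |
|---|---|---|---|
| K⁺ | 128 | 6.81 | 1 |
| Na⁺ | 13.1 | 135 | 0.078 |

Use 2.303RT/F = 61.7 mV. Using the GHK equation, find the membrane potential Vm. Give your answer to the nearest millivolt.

Vm = 61.7 · log₁₀[(Σ P·[cation]ₒ + Σ P·[anion]ᵢ) / (Σ P·[cation]ᵢ + Σ P·[anion]ₒ)]
Numerator = 1×6.81 + 0.078×135 = 17.34
Denominator = 1×128 + 0.078×13.1 = 129
Vm = 61.7 · log₁₀(0.1344) = 61.7 × (-0.8716) = -53.78 mV

-54 mV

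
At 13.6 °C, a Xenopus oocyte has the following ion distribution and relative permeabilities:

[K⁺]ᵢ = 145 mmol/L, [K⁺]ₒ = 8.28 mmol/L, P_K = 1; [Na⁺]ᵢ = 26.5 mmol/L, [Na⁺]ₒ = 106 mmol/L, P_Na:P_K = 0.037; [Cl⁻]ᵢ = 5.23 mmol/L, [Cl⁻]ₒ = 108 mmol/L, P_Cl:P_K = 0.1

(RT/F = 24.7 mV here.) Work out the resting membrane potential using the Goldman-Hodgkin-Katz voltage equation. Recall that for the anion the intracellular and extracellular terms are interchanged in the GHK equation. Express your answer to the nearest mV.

Vm = 24.7 · ln[(Σ P·[cation]ₒ + Σ P·[anion]ᵢ) / (Σ P·[cation]ᵢ + Σ P·[anion]ₒ)]
Numerator = 1×8.28 + 0.037×106 + 0.1×5.23 = 12.72
Denominator = 1×145 + 0.037×26.5 + 0.1×108 = 156.8
Vm = 24.7 · ln(0.081164) = 24.7 × (-2.5113) = -62.03 mV

-62 mV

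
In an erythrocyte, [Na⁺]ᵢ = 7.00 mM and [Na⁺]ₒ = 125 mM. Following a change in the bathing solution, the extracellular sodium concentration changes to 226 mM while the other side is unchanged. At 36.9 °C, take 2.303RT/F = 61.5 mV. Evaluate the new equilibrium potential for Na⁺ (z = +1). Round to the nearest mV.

93 mV

After the shift: [Na⁺]_out = 226, [Na⁺]_in = 7.00 mM.
E_new = (61.5/1)·log₁₀(226/7.00) = 61.50 · (1.5090) = 92.80 mV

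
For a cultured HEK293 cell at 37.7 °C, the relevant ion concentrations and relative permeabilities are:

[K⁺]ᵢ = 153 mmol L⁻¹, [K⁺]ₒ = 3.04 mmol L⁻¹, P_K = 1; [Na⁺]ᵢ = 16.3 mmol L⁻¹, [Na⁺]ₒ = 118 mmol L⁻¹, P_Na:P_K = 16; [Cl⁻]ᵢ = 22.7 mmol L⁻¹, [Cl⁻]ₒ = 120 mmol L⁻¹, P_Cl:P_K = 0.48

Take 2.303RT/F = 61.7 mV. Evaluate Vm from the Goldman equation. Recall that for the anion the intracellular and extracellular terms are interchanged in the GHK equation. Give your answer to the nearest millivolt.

Vm = 61.7 · log₁₀[(Σ P·[cation]ₒ + Σ P·[anion]ᵢ) / (Σ P·[cation]ᵢ + Σ P·[anion]ₒ)]
Numerator = 1×3.04 + 16×118 + 0.48×22.7 = 1902
Denominator = 1×153 + 16×16.3 + 0.48×120 = 471.4
Vm = 61.7 · log₁₀(4.0347) = 61.7 × (0.6058) = 37.38 mV

37 mV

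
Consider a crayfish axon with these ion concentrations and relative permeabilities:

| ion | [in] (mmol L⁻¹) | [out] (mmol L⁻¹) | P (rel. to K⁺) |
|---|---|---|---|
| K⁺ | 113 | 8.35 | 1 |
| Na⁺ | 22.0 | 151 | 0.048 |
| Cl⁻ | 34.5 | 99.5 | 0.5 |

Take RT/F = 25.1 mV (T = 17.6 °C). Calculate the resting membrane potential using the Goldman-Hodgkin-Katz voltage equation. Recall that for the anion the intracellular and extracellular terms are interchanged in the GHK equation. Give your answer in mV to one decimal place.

-40.3 mV

Vm = 25.1 · ln[(Σ P·[cation]ₒ + Σ P·[anion]ᵢ) / (Σ P·[cation]ᵢ + Σ P·[anion]ₒ)]
Numerator = 1×8.35 + 0.048×151 + 0.5×34.5 = 32.85
Denominator = 1×113 + 0.048×22.0 + 0.5×99.5 = 163.8
Vm = 25.1 · ln(0.20053) = 25.1 × (-1.6068) = -40.33 mV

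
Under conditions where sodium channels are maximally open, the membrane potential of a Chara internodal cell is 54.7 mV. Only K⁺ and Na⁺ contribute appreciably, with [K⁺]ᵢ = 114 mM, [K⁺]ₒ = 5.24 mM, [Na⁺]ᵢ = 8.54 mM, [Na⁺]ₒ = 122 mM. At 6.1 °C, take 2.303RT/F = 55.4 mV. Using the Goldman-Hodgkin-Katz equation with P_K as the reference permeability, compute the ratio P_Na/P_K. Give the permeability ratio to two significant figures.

28

Let α = P_Na/P_K. GHK: Vm = 55.4·log₁₀[(Kₒ + α·Naₒ)/(Kᵢ + α·Naᵢ)].
10^(Vm/55.4) = 10^(54.7/55.4) = 9.7133
So 9.7133·(Kᵢ + α·Naᵢ) = Kₒ + α·Naₒ → α = (9.7133·114.0 − 5.24) / (122.0 − 9.7133·8.54)
α = (1107 − 5.24) / (122.0 − 82.95) = 1102/39.05 = 28.22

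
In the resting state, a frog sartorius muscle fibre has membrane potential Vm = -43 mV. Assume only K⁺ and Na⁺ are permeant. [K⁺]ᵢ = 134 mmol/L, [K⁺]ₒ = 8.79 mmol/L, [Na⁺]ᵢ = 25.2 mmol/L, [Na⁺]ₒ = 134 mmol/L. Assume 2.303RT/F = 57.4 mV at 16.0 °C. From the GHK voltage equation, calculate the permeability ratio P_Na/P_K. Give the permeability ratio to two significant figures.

Let α = P_Na/P_K. GHK: Vm = 57.4·log₁₀[(Kₒ + α·Naₒ)/(Kᵢ + α·Naᵢ)].
10^(Vm/57.4) = 10^(-43.0/57.4) = 0.17818
So 0.17818·(Kᵢ + α·Naᵢ) = Kₒ + α·Naₒ → α = (0.17818·134.0 − 8.79) / (134.0 − 0.17818·25.2)
α = (23.88 − 8.79) / (134.0 − 4.49) = 15.09/129.5 = 0.1165

0.12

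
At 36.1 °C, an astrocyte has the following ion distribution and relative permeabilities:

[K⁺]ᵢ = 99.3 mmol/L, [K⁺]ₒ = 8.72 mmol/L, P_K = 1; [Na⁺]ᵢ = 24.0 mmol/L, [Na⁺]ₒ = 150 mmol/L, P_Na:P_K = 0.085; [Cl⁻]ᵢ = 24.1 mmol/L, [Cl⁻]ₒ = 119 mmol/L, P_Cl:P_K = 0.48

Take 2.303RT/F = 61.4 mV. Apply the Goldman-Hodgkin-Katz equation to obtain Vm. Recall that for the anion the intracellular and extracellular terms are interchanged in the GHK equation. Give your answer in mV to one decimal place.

-41.8 mV

Vm = 61.4 · log₁₀[(Σ P·[cation]ₒ + Σ P·[anion]ᵢ) / (Σ P·[cation]ᵢ + Σ P·[anion]ₒ)]
Numerator = 1×8.72 + 0.085×150 + 0.48×24.1 = 33.04
Denominator = 1×99.3 + 0.085×24.0 + 0.48×119 = 158.5
Vm = 61.4 · log₁₀(0.20849) = 61.4 × (-0.6809) = -41.81 mV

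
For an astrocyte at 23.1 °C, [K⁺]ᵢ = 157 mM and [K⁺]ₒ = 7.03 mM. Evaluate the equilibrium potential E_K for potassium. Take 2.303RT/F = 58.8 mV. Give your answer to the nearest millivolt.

-79 mV

E = (58.8/z) · log₁₀([K⁺]_out/[K⁺]_in) with z = +1.
= (58.8/1) · log₁₀(7.03/157) = 58.80 · log₁₀(0.04478)
= 58.80 · (-1.3489) = -79.32 mV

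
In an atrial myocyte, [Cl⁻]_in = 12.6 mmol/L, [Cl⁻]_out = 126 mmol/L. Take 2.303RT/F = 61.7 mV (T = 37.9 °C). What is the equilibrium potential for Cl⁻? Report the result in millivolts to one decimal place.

E = (61.7/z) · log₁₀([Cl⁻]_out/[Cl⁻]_in) with z = -1.
For an anion, dividing by z = -1 reverses the sign.
= (61.7/-1) · log₁₀(126/12.6) = -61.70 · log₁₀(10)
= -61.70 · (1.0000) = -61.70 mV

-61.7 mV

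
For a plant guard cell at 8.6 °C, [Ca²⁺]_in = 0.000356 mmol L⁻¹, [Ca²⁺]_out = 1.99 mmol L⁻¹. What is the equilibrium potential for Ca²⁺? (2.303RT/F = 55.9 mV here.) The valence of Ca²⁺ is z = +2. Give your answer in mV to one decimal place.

104.7 mV

E = (55.9/z) · log₁₀([Ca²⁺]_out/[Ca²⁺]_in) with z = +2.
= (55.9/2) · log₁₀(1.99/0.000356) = 27.95 · log₁₀(5590)
= 27.95 · (3.7474) = 104.74 mV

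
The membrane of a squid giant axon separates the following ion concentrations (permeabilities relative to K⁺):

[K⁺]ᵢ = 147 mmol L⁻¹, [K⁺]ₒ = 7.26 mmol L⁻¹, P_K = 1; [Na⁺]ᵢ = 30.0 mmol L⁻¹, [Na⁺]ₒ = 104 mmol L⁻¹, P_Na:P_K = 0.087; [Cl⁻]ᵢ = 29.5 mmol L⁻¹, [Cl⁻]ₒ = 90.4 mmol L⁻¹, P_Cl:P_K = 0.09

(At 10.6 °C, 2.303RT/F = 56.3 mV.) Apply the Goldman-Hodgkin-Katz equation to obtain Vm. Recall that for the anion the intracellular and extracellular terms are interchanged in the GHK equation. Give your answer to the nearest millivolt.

Vm = 56.3 · log₁₀[(Σ P·[cation]ₒ + Σ P·[anion]ᵢ) / (Σ P·[cation]ᵢ + Σ P·[anion]ₒ)]
Numerator = 1×7.26 + 0.087×104 + 0.09×29.5 = 18.96
Denominator = 1×147 + 0.087×30.0 + 0.09×90.4 = 157.7
Vm = 56.3 · log₁₀(0.12021) = 56.3 × (-0.9201) = -51.80 mV

-52 mV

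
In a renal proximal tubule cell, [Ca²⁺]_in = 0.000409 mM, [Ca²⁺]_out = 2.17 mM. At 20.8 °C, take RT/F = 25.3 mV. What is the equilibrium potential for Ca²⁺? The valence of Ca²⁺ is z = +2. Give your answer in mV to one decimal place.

E = (25.3/z) · ln([Ca²⁺]_out/[Ca²⁺]_in) with z = +2.
= (25.3/2) · ln(2.17/0.000409) = 12.65 · ln(5306)
= 12.65 · (8.5765) = 108.49 mV

108.5 mV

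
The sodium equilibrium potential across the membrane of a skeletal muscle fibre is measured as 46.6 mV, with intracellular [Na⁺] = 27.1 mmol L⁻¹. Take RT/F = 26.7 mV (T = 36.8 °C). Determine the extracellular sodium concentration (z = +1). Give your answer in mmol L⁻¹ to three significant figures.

Nernst: E = (26.7/1) · ln([out]/[in]), so ln([out]/[in]) = 46.6 × 1 / 26.7 = 1.7453.
[out]/[in] = e^(1.7453) = 5.728.
[out] = 5.728 × 27.1 = 155.2 mmol L⁻¹.

155 mmol L⁻¹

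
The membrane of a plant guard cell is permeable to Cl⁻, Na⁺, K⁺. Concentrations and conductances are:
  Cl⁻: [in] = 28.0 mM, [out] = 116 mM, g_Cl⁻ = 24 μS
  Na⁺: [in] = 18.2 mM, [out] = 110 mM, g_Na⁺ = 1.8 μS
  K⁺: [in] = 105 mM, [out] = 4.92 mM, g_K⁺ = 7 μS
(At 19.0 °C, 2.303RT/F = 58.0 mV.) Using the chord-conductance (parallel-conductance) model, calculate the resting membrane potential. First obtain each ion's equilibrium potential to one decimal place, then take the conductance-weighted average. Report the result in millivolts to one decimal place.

-40.2 mV

E_Cl⁻ = (58.0/-1)·log₁₀(116/28.0) = -35.8 mV
E_Na⁺ = (58.0/1)·log₁₀(110/18.2) = 45.3 mV
E_K⁺ = (58.0/1)·log₁₀(4.92/105) = -77.1 mV
Vm = (Σ gᵢEᵢ)/(Σ gᵢ) = (24·-35.8 + 1.8·45.3 + 7·-77.1) / (24 + 1.8 + 7)
= -1317.36 / 32.8 = -40.16 mV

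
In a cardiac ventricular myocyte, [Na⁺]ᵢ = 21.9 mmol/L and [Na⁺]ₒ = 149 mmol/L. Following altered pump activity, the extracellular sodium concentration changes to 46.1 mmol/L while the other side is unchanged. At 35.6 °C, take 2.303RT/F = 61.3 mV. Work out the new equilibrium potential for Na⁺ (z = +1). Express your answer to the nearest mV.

20 mV

After the shift: [Na⁺]_out = 46.1, [Na⁺]_in = 21.9 mmol/L.
E_new = (61.3/1)·log₁₀(46.1/21.9) = 61.30 · (0.3233) = 19.82 mV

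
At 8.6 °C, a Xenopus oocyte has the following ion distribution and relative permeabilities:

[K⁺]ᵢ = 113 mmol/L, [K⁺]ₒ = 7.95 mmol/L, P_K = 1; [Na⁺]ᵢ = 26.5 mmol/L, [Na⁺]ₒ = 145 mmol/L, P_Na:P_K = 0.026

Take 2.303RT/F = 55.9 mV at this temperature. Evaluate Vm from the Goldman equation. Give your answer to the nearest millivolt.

Vm = 55.9 · log₁₀[(Σ P·[cation]ₒ + Σ P·[anion]ᵢ) / (Σ P·[cation]ᵢ + Σ P·[anion]ₒ)]
Numerator = 1×7.95 + 0.026×145 = 11.72
Denominator = 1×113 + 0.026×26.5 = 113.7
Vm = 55.9 · log₁₀(0.10309) = 55.9 × (-0.9868) = -55.16 mV

-55 mV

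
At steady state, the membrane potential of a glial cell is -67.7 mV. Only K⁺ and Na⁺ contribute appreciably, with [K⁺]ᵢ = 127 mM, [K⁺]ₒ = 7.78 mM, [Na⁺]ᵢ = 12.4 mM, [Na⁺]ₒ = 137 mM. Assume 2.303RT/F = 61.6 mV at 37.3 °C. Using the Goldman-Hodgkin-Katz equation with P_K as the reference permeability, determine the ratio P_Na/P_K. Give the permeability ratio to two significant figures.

Let α = P_Na/P_K. GHK: Vm = 61.6·log₁₀[(Kₒ + α·Naₒ)/(Kᵢ + α·Naᵢ)].
10^(Vm/61.6) = 10^(-67.7/61.6) = 0.079611
So 0.079611·(Kᵢ + α·Naᵢ) = Kₒ + α·Naₒ → α = (0.079611·127.0 − 7.78) / (137.0 − 0.079611·12.4)
α = (10.11 − 7.78) / (137.0 − 0.9872) = 2.331/136 = 0.01714

0.017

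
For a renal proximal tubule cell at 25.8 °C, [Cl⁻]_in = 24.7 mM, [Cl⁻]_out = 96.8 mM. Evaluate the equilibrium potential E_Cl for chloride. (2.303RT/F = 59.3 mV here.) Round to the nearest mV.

-35 mV

E = (59.3/z) · log₁₀([Cl⁻]_out/[Cl⁻]_in) with z = -1.
For an anion, dividing by z = -1 reverses the sign.
= (59.3/-1) · log₁₀(96.8/24.7) = -59.30 · log₁₀(3.919)
= -59.30 · (0.5932) = -35.18 mV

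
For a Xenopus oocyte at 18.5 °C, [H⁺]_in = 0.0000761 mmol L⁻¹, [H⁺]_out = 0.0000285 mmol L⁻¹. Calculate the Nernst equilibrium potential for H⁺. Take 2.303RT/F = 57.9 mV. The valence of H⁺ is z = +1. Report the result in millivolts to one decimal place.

E = (57.9/z) · log₁₀([H⁺]_out/[H⁺]_in) with z = +1.
= (57.9/1) · log₁₀(0.0000285/0.0000761) = 57.90 · log₁₀(0.3745)
= 57.90 · (-0.4265) = -24.70 mV

-24.7 mV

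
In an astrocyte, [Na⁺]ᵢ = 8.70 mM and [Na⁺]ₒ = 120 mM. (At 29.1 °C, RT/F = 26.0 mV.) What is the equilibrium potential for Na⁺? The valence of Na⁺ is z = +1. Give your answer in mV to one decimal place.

E = (26.0/z) · ln([Na⁺]_out/[Na⁺]_in) with z = +1.
= (26.0/1) · ln(120/8.70) = 26.00 · ln(13.79)
= 26.00 · (2.6242) = 68.23 mV

68.2 mV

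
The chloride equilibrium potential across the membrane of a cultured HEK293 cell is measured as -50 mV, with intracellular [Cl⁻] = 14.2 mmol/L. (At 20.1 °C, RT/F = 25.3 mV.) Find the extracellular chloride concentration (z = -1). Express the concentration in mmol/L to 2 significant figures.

100 mmol/L

Nernst: E = (25.3/-1) · ln([out]/[in]), so ln([out]/[in]) = -50.0 × -1 / 25.3 = 1.9763.
[out]/[in] = e^(1.9763) = 7.216.
[out] = 7.216 × 14.2 = 102.5 mmol/L.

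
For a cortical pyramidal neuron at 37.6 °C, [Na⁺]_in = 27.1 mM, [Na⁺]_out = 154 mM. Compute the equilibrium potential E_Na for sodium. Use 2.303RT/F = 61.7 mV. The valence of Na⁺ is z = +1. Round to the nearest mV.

47 mV

E = (61.7/z) · log₁₀([Na⁺]_out/[Na⁺]_in) with z = +1.
= (61.7/1) · log₁₀(154/27.1) = 61.70 · log₁₀(5.683)
= 61.70 · (0.7546) = 46.56 mV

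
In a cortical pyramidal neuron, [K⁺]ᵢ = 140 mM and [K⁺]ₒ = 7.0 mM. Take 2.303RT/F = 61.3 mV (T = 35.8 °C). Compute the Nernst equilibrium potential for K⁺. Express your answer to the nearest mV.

E = (61.3/z) · log₁₀([K⁺]_out/[K⁺]_in) with z = +1.
= (61.3/1) · log₁₀(7.0/140) = 61.30 · log₁₀(0.05)
= 61.30 · (-1.3010) = -79.75 mV

-80 mV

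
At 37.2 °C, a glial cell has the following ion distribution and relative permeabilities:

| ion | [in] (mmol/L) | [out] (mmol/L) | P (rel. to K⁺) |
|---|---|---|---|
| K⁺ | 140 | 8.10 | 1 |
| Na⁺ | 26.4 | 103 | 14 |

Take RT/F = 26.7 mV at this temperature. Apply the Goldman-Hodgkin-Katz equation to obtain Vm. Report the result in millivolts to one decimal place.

27.9 mV

Vm = 26.7 · ln[(Σ P·[cation]ₒ + Σ P·[anion]ᵢ) / (Σ P·[cation]ᵢ + Σ P·[anion]ₒ)]
Numerator = 1×8.10 + 14×103 = 1450
Denominator = 1×140 + 14×26.4 = 509.6
Vm = 26.7 · ln(2.8456) = 26.7 × (1.0458) = 27.92 mV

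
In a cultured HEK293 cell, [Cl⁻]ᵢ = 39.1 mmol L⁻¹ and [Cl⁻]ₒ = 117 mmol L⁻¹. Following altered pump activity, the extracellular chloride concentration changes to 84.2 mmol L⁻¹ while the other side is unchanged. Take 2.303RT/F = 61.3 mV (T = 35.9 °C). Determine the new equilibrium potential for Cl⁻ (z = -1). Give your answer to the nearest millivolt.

After the shift: [Cl⁻]_out = 84.2, [Cl⁻]_in = 39.1 mmol L⁻¹.
E_new = (61.3/-1)·log₁₀(84.2/39.1) = -61.30 · (0.3331) = -20.42 mV

-20 mV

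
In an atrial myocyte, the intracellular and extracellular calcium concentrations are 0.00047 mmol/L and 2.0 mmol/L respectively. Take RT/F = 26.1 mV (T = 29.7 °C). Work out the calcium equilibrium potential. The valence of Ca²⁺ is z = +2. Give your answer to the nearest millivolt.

109 mV

E = (26.1/z) · ln([Ca²⁺]_out/[Ca²⁺]_in) with z = +2.
= (26.1/2) · ln(2.0/0.00047) = 13.05 · ln(4255)
= 13.05 · (8.3559) = 109.04 mV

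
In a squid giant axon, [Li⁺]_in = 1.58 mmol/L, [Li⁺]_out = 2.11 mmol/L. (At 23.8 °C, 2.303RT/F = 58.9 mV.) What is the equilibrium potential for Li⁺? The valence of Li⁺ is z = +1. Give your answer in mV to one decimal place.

E = (58.9/z) · log₁₀([Li⁺]_out/[Li⁺]_in) with z = +1.
= (58.9/1) · log₁₀(2.11/1.58) = 58.90 · log₁₀(1.335)
= 58.90 · (0.1256) = 7.40 mV

7.4 mV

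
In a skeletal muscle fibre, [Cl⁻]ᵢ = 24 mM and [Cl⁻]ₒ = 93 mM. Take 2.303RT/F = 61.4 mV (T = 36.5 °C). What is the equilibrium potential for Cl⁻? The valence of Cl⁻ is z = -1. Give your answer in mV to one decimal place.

-36.1 mV

E = (61.4/z) · log₁₀([Cl⁻]_out/[Cl⁻]_in) with z = -1.
For an anion, dividing by z = -1 reverses the sign.
= (61.4/-1) · log₁₀(93/24) = -61.40 · log₁₀(3.875)
= -61.40 · (0.5883) = -36.12 mV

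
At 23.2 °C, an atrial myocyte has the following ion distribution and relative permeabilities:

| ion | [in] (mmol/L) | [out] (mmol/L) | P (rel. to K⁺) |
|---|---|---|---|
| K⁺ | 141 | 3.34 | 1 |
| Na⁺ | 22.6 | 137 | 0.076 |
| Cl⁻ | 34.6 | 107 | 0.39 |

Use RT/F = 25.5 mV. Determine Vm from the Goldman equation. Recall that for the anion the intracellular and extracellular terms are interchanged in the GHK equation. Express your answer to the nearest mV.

Vm = 25.5 · ln[(Σ P·[cation]ₒ + Σ P·[anion]ᵢ) / (Σ P·[cation]ᵢ + Σ P·[anion]ₒ)]
Numerator = 1×3.34 + 0.076×137 + 0.39×34.6 = 27.25
Denominator = 1×141 + 0.076×22.6 + 0.39×107 = 184.4
Vm = 25.5 · ln(0.14772) = 25.5 × (-1.9125) = -48.77 mV

-49 mV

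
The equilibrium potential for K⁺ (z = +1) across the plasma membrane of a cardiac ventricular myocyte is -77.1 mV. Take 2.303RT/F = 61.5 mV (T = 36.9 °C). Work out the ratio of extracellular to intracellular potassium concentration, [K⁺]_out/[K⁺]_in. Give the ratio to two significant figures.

log₁₀([out]/[in]) = E·z/(61.5) = -77.1 × 1 / 61.5 = -1.2537
[out]/[in] = 10^(-1.2537) = 0.05576

0.056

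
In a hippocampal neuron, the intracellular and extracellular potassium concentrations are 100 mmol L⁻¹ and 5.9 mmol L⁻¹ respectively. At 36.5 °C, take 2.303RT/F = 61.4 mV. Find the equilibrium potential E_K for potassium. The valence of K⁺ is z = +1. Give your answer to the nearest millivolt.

E = (61.4/z) · log₁₀([K⁺]_out/[K⁺]_in) with z = +1.
= (61.4/1) · log₁₀(5.9/100) = 61.40 · log₁₀(0.059)
= 61.40 · (-1.2291) = -75.47 mV

-75 mV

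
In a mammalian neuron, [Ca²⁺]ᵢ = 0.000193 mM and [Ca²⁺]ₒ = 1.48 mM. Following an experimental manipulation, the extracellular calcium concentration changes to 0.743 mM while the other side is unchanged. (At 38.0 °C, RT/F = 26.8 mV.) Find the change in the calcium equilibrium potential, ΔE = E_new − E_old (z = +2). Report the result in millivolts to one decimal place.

-9.2 mV

E_old = (26.8/2)·ln(1.48/0.000193) = 119.86 mV
E_new = (26.8/2)·ln(0.743/0.000193) = 110.63 mV
ΔE = 110.63 − (119.86) = -9.23 mV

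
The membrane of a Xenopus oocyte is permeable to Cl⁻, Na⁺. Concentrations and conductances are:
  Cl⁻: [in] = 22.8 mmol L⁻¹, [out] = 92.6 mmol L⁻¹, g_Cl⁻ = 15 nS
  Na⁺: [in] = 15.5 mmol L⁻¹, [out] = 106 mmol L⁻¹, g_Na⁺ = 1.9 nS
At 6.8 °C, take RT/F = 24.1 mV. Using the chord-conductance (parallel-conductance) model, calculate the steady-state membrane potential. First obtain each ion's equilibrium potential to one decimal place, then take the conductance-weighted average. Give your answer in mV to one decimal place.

E_Cl⁻ = (24.1/-1)·ln(92.6/22.8) = -33.8 mV
E_Na⁺ = (24.1/1)·ln(106/15.5) = 46.3 mV
Vm = (Σ gᵢEᵢ)/(Σ gᵢ) = (15·-33.8 + 1.9·46.3) / (15 + 1.9)
= -419.03 / 16.9 = -24.79 mV

-24.8 mV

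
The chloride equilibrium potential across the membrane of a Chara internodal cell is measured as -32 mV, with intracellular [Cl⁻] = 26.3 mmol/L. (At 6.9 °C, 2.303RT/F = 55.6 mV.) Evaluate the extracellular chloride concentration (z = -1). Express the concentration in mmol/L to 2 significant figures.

99 mmol/L

Nernst: E = (55.6/-1) · log₁₀([out]/[in]), so log₁₀([out]/[in]) = -32.0 × -1 / 55.6 = 0.5755.
[out]/[in] = 10^(0.5755) = 3.763.
[out] = 3.763 × 26.3 = 98.97 mmol/L.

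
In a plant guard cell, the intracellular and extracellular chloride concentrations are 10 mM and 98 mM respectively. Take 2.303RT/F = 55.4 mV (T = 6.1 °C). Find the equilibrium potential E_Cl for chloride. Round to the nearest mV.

E = (55.4/z) · log₁₀([Cl⁻]_out/[Cl⁻]_in) with z = -1.
For an anion, dividing by z = -1 reverses the sign.
= (55.4/-1) · log₁₀(98/10) = -55.40 · log₁₀(9.8)
= -55.40 · (0.9912) = -54.91 mV

-55 mV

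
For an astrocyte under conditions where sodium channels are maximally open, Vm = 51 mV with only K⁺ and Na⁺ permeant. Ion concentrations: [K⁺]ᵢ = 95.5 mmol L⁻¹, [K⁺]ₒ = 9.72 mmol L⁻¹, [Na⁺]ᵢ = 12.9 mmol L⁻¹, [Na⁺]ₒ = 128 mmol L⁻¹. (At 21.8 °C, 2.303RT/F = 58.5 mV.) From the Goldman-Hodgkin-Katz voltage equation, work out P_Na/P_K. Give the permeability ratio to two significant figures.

Let α = P_Na/P_K. GHK: Vm = 58.5·log₁₀[(Kₒ + α·Naₒ)/(Kᵢ + α·Naᵢ)].
10^(Vm/58.5) = 10^(51.0/58.5) = 7.4438
So 7.4438·(Kᵢ + α·Naᵢ) = Kₒ + α·Naₒ → α = (7.4438·95.5 − 9.72) / (128.0 − 7.4438·12.9)
α = (710.9 − 9.72) / (128.0 − 96.03) = 701.2/31.97 = 21.93

22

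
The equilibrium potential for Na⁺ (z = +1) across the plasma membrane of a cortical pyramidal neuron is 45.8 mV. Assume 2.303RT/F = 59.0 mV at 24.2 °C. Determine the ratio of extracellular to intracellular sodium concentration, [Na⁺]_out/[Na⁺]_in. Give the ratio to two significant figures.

6.0

log₁₀([out]/[in]) = E·z/(59.0) = 45.8 × 1 / 59.0 = 0.7763
[out]/[in] = 10^(0.7763) = 5.974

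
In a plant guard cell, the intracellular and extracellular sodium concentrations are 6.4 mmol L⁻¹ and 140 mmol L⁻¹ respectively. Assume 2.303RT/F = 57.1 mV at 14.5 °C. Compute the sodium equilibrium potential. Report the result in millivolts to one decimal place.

E = (57.1/z) · log₁₀([Na⁺]_out/[Na⁺]_in) with z = +1.
= (57.1/1) · log₁₀(140/6.4) = 57.10 · log₁₀(21.88)
= 57.10 · (1.3399) = 76.51 mV

76.5 mV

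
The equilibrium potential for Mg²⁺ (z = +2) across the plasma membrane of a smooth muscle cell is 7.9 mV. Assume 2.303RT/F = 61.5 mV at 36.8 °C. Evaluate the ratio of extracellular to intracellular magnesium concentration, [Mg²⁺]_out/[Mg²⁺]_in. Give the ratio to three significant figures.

1.81

log₁₀([out]/[in]) = E·z/(61.5) = 7.9 × 2 / 61.5 = 0.2569
[out]/[in] = 10^(0.2569) = 1.807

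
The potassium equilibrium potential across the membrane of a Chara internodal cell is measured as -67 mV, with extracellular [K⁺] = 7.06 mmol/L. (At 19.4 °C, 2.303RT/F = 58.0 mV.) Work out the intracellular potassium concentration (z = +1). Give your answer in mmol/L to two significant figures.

100 mmol/L

Nernst: E = (58.0/1) · log₁₀([out]/[in]), so log₁₀([out]/[in]) = -67.0 × 1 / 58.0 = -1.1552.
[out]/[in] = 10^(-1.1552) = 0.06996.
[in] = 7.06 / 0.06996 = 100.9 mmol/L.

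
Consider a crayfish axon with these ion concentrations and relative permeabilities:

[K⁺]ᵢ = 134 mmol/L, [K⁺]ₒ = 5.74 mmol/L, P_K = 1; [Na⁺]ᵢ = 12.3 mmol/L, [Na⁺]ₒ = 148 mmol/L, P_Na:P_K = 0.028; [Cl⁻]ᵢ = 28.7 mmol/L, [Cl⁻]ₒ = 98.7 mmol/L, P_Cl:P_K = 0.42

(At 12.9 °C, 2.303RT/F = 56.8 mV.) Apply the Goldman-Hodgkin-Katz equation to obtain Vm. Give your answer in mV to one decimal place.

Vm = 56.8 · log₁₀[(Σ P·[cation]ₒ + Σ P·[anion]ᵢ) / (Σ P·[cation]ᵢ + Σ P·[anion]ₒ)]
Numerator = 1×5.74 + 0.028×148 + 0.42×28.7 = 21.94
Denominator = 1×134 + 0.028×12.3 + 0.42×98.7 = 175.8
Vm = 56.8 · log₁₀(0.12479) = 56.8 × (-0.9038) = -51.34 mV

-51.3 mV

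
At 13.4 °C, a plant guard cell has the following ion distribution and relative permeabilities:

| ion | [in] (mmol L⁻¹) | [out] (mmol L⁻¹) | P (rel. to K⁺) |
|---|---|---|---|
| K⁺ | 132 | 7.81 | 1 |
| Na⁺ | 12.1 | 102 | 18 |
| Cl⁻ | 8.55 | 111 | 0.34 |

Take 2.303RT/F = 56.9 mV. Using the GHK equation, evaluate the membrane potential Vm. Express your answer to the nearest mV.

39 mV

Vm = 56.9 · log₁₀[(Σ P·[cation]ₒ + Σ P·[anion]ᵢ) / (Σ P·[cation]ᵢ + Σ P·[anion]ₒ)]
Numerator = 1×7.81 + 18×102 + 0.34×8.55 = 1847
Denominator = 1×132 + 18×12.1 + 0.34×111 = 387.5
Vm = 56.9 · log₁₀(4.7652) = 56.9 × (0.6781) = 38.58 mV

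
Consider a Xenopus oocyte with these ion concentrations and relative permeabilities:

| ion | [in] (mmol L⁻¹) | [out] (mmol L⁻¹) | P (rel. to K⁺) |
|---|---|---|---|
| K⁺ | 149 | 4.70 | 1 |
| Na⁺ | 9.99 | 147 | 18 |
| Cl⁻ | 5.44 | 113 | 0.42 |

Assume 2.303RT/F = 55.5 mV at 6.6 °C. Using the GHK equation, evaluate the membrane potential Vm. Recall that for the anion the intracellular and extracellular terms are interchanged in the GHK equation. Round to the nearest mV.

Vm = 55.5 · log₁₀[(Σ P·[cation]ₒ + Σ P·[anion]ᵢ) / (Σ P·[cation]ᵢ + Σ P·[anion]ₒ)]
Numerator = 1×4.70 + 18×147 + 0.42×5.44 = 2653
Denominator = 1×149 + 18×9.99 + 0.42×113 = 376.3
Vm = 55.5 · log₁₀(7.0506) = 55.5 × (0.8482) = 47.08 mV

47 mV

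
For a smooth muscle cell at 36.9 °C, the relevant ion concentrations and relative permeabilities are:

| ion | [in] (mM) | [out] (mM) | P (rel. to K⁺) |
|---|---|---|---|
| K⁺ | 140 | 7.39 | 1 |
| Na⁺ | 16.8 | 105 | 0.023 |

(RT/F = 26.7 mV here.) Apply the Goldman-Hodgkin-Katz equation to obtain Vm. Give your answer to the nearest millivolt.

-71 mV

Vm = 26.7 · ln[(Σ P·[cation]ₒ + Σ P·[anion]ᵢ) / (Σ P·[cation]ᵢ + Σ P·[anion]ₒ)]
Numerator = 1×7.39 + 0.023×105 = 9.805
Denominator = 1×140 + 0.023×16.8 = 140.4
Vm = 26.7 · ln(0.069843) = 26.7 × (-2.6615) = -71.06 mV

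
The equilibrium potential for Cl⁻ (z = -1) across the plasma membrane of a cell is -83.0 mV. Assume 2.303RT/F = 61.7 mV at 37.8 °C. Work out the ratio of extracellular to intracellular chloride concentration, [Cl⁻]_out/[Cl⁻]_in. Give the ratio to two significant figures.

log₁₀([out]/[in]) = E·z/(61.7) = -83.0 × -1 / 61.7 = 1.3452
[out]/[in] = 10^(1.3452) = 22.14

22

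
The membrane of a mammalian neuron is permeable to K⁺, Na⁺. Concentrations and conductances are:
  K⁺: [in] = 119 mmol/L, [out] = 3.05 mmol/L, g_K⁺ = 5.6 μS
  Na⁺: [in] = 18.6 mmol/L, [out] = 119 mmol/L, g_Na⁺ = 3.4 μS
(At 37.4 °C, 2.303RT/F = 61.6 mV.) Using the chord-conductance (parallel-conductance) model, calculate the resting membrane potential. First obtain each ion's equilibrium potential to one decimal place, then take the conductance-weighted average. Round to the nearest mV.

-42 mV

E_K⁺ = (61.6/1)·log₁₀(3.05/119) = -98.0 mV
E_Na⁺ = (61.6/1)·log₁₀(119/18.6) = 49.7 mV
Vm = (Σ gᵢEᵢ)/(Σ gᵢ) = (5.6·-98.0 + 3.4·49.7) / (5.6 + 3.4)
= -379.82 / 9 = -42.20 mV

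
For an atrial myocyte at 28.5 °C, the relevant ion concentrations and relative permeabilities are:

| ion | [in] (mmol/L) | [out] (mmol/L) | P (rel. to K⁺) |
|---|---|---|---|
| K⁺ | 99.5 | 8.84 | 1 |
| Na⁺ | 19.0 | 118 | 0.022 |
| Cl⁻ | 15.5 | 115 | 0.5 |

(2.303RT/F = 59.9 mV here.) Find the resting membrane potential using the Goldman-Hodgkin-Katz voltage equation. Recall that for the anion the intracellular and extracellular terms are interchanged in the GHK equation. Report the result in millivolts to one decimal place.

Vm = 59.9 · log₁₀[(Σ P·[cation]ₒ + Σ P·[anion]ᵢ) / (Σ P·[cation]ᵢ + Σ P·[anion]ₒ)]
Numerator = 1×8.84 + 0.022×118 + 0.5×15.5 = 19.19
Denominator = 1×99.5 + 0.022×19.0 + 0.5×115 = 157.4
Vm = 59.9 · log₁₀(0.12188) = 59.9 × (-0.9141) = -54.75 mV

-54.8 mV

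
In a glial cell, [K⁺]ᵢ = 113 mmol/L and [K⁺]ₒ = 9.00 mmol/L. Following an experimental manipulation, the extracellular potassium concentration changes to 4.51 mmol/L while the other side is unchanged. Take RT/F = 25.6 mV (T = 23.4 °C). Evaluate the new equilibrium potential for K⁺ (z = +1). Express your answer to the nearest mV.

After the shift: [K⁺]_out = 4.51, [K⁺]_in = 113 mmol/L.
E_new = (25.6/1)·ln(4.51/113) = 25.60 · (-3.2211) = -82.46 mV

-82 mV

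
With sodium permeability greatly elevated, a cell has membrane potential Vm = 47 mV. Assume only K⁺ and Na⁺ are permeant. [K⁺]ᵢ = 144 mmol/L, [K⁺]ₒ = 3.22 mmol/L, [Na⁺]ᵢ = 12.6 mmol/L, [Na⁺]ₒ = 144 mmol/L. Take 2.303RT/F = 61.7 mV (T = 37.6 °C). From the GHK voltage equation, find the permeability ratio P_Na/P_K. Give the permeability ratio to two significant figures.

12

Let α = P_Na/P_K. GHK: Vm = 61.7·log₁₀[(Kₒ + α·Naₒ)/(Kᵢ + α·Naᵢ)].
10^(Vm/61.7) = 10^(47.0/61.7) = 5.7776
So 5.7776·(Kᵢ + α·Naᵢ) = Kₒ + α·Naₒ → α = (5.7776·144.0 − 3.22) / (144.0 − 5.7776·12.6)
α = (832 − 3.22) / (144.0 − 72.8) = 828.8/71.2 = 11.64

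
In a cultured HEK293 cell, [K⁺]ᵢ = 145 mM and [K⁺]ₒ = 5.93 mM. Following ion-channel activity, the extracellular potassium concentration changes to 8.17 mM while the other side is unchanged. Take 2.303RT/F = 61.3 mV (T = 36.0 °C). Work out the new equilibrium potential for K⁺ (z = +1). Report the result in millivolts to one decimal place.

-76.6 mV

After the shift: [K⁺]_out = 8.17, [K⁺]_in = 145 mM.
E_new = (61.3/1)·log₁₀(8.17/145) = 61.30 · (-1.2491) = -76.57 mV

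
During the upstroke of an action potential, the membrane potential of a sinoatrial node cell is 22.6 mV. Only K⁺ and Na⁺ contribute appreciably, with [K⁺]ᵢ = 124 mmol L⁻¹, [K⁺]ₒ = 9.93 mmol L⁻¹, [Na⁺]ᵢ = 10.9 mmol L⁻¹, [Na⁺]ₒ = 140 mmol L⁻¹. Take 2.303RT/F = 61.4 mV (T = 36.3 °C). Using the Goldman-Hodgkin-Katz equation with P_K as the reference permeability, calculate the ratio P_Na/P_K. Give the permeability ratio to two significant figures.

2.4

Let α = P_Na/P_K. GHK: Vm = 61.4·log₁₀[(Kₒ + α·Naₒ)/(Kᵢ + α·Naᵢ)].
10^(Vm/61.4) = 10^(22.6/61.4) = 2.3339
So 2.3339·(Kᵢ + α·Naᵢ) = Kₒ + α·Naₒ → α = (2.3339·124.0 − 9.93) / (140.0 − 2.3339·10.9)
α = (289.4 − 9.93) / (140.0 − 25.44) = 279.5/114.6 = 2.439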